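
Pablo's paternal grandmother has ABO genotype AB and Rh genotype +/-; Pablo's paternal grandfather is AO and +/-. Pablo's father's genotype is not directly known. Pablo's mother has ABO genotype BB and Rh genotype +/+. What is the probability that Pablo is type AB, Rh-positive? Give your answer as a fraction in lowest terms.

1/2

Pablo's father's ABO genotype from AB × AO: 1/4 AA, 1/4 AB, 1/4 AO, 1/4 BO.
Crossing each possibility with the mother BB and summing P(type AB): 1/4·1 + 1/4·1/2 + 1/4·1/2 + 1/4·0 = 1/2.
Similarly for Rh via the father's Rh distribution: P(Rh+) = 1.
Independent loci: 1/2 × 1 = 1/2.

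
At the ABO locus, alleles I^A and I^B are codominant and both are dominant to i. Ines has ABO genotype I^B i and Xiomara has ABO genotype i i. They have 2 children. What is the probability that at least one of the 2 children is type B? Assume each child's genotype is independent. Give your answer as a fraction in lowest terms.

3/4

ABO cross I^B i × i i → 1/2 O, 1/2 B.
So P(type B) = 1/2 per child.
P(none) = (1/2)^2 = 1/4; P(at least one) = 1 − 1/4 = 3/4.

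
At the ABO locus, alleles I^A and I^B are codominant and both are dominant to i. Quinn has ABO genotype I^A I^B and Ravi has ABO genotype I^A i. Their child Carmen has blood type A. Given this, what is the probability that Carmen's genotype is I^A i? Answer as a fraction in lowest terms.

Cross I^A I^B × I^A i → 1/4 I^A I^A, 1/4 I^A I^B, 1/4 I^A i, 1/4 I^B i.
Type-A genotypes among offspring: I^A I^A (1/4), I^A i (1/4); total 1/2.
P(I^A i | type A) = (1/4) / (1/2) = 1/2.

1/2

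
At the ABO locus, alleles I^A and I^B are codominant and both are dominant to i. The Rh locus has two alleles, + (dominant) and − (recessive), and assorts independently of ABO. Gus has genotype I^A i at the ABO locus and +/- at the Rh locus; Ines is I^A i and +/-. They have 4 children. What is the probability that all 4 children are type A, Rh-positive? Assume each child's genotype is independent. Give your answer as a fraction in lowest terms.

6561/65536

ABO cross I^A i × I^A i → 1/4 O, 3/4 A.
Rh cross +/- × +/- → 3/4 Rh+, 1/4 Rh-; so P(type A, Rh-positive) = 3/4 × 3/4 = 9/16 per child.
All 4 independent: (9/16)^4 = 6561/65536.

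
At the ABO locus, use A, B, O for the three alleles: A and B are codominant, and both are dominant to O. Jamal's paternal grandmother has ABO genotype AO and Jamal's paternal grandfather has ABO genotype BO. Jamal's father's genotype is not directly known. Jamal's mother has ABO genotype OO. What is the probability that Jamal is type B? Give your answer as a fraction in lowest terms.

1/4

Jamal's father's ABO genotype from AO × BO: 1/4 AB, 1/4 AO, 1/4 BO, 1/4 OO.
Crossing each possibility with the mother OO and summing P(type B): 1/4·1/2 + 1/4·0 + 1/4·1/2 + 1/4·0 = 1/4.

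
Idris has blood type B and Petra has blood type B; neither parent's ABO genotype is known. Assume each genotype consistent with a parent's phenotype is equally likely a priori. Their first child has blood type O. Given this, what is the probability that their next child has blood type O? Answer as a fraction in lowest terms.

1/4

Possible genotypes: Idris ∈ {I^B I^B, I^B i}; Petra ∈ {I^B I^B, I^B i}.
Weight each parental genotype pair by prior × P(type-O child):
  I^B i × I^B i: posterior weight 1; P(next child type O) = 1/4.
Weighted sum = 1/4.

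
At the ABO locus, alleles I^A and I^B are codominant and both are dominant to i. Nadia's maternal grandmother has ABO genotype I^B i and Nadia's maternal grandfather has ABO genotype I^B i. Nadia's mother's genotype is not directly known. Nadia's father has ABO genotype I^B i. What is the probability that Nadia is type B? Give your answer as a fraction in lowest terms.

Nadia's mother's ABO genotype from I^B i × I^B i: 1/4 I^B I^B, 1/2 I^B i, 1/4 i i.
Crossing each possibility with the father I^B i and summing P(type B): 1/4·1 + 1/2·3/4 + 1/4·1/2 = 3/4.

3/4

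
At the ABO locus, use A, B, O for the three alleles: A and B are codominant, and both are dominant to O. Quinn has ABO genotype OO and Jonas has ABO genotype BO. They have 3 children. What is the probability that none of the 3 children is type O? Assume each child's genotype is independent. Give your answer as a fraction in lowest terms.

1/8

ABO cross OO × BO → 1/2 O, 1/2 B.
So P(type O) = 1/2 per child.
P(not type O) = 1/2 for one child; (1/2)^3 = 1/8.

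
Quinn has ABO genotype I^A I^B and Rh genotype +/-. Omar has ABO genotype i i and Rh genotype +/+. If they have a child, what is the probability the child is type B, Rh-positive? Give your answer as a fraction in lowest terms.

1/2

ABO cross I^A I^B × i i → offspring phenotypes: 1/2 A, 1/2 B.
Rh cross +/- × +/+ → 1 Rh+.
Independent loci: P(type B, Rh-positive) = 1/2 × 1 = 1/2.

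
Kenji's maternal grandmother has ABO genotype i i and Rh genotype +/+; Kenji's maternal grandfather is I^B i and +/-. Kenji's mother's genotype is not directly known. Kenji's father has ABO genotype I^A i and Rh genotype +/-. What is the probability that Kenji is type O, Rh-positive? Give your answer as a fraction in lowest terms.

21/64

Kenji's mother's ABO genotype from i i × I^B i: 1/2 I^B i, 1/2 i i.
Crossing each possibility with the father I^A i and summing P(type O): 1/2·1/4 + 1/2·1/2 = 3/8.
Similarly for Rh via the mother's Rh distribution: P(Rh+) = 7/8.
Independent loci: 3/8 × 7/8 = 21/64.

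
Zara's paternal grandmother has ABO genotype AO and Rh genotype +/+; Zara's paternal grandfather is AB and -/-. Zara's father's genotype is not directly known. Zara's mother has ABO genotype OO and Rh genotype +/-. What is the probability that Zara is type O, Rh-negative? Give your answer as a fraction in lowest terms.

Zara's father's ABO genotype from AO × AB: 1/4 AA, 1/4 AB, 1/4 AO, 1/4 BO.
Crossing each possibility with the mother OO and summing P(type O): 1/4·0 + 1/4·0 + 1/4·1/2 + 1/4·1/2 = 1/4.
Similarly for Rh via the father's Rh distribution: P(Rh-) = 1/4.
Independent loci: 1/4 × 1/4 = 1/16.

1/16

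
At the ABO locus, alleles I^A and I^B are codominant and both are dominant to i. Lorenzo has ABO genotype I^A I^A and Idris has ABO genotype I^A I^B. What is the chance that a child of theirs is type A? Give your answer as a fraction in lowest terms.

ABO cross I^A I^A × I^A I^B → offspring phenotypes: 1/2 A, 1/2 AB.
So P(type A) = 1/2.

1/2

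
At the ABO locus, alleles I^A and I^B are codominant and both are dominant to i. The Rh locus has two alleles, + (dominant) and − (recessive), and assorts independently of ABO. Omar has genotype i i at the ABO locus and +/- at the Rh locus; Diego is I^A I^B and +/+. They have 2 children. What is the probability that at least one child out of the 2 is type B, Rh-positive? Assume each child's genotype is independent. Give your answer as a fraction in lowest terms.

3/4

ABO cross i i × I^A I^B → 1/2 A, 1/2 B.
Rh cross +/- × +/+ → 1 Rh+; so P(type B, Rh-positive) = 1/2 × 1 = 1/2 per child.
P(none) = (1/2)^2 = 1/4; P(at least one) = 1 − 1/4 = 3/4.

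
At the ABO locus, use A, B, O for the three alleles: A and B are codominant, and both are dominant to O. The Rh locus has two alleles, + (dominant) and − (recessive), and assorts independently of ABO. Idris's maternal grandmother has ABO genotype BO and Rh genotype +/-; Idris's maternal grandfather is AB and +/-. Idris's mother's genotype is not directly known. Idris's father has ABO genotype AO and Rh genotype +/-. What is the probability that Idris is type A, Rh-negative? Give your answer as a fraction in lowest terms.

3/32

Idris's mother's ABO genotype from BO × AB: 1/4 AB, 1/4 AO, 1/4 BB, 1/4 BO.
Crossing each possibility with the father AO and summing P(type A): 1/4·1/2 + 1/4·3/4 + 1/4·0 + 1/4·1/4 = 3/8.
Similarly for Rh via the mother's Rh distribution: P(Rh-) = 1/4.
Independent loci: 3/8 × 1/4 = 3/32.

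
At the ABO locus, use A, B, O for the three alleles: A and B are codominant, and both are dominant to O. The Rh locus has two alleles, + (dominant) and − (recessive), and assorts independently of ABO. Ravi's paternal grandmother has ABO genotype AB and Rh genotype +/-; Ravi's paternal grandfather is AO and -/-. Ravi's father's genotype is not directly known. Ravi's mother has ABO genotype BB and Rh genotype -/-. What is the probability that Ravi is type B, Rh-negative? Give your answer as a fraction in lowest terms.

3/8

Ravi's father's ABO genotype from AB × AO: 1/4 AA, 1/4 AB, 1/4 AO, 1/4 BO.
Crossing each possibility with the mother BB and summing P(type B): 1/4·0 + 1/4·1/2 + 1/4·1/2 + 1/4·1 = 1/2.
Similarly for Rh via the father's Rh distribution: P(Rh-) = 3/4.
Independent loci: 1/2 × 3/4 = 3/8.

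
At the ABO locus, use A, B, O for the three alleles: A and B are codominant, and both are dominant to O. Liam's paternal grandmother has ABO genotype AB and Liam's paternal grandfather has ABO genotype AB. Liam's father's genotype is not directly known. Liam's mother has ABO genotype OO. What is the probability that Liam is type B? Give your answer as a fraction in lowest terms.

Liam's father's ABO genotype from AB × AB: 1/4 AA, 1/2 AB, 1/4 BB.
Crossing each possibility with the mother OO and summing P(type B): 1/4·0 + 1/2·1/2 + 1/4·1 = 1/2.

1/2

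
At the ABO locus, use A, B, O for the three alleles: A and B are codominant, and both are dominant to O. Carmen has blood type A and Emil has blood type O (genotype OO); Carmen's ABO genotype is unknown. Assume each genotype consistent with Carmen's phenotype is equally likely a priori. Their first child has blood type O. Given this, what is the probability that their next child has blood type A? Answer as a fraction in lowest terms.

1/2

Possible genotypes: Carmen ∈ {AA, AO}; Emil ∈ {OO}.
Weight each parental genotype pair by prior × P(type-O child):
  AO × OO: posterior weight 1; P(next child type A) = 1/2.
Weighted sum = 1/2.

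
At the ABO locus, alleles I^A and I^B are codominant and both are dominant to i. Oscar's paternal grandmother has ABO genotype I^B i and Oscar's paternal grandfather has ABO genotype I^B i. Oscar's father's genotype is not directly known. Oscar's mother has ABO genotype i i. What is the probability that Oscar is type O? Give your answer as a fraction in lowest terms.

1/2

Oscar's father's ABO genotype from I^B i × I^B i: 1/4 I^B I^B, 1/2 I^B i, 1/4 i i.
Crossing each possibility with the mother i i and summing P(type O): 1/4·0 + 1/2·1/2 + 1/4·1 = 1/2.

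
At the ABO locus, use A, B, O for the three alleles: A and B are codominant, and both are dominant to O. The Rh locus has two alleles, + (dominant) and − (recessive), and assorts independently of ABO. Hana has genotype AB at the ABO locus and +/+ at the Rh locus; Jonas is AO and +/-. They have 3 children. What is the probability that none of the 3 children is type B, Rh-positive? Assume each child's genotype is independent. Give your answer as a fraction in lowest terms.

ABO cross AB × AO → 1/2 A, 1/4 B, 1/4 AB.
Rh cross +/+ × +/- → 1 Rh+; so P(type B, Rh-positive) = 1/4 × 1 = 1/4 per child.
P(not type B, Rh-positive) = 3/4 for one child; (3/4)^3 = 27/64.

27/64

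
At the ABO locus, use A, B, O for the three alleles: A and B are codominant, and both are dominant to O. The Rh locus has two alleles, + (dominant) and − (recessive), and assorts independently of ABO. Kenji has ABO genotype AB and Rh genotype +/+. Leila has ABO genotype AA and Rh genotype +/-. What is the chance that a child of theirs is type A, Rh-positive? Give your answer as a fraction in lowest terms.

ABO cross AB × AA → offspring phenotypes: 1/2 A, 1/2 AB.
Rh cross +/+ × +/- → 1 Rh+.
Independent loci: P(type A, Rh-positive) = 1/2 × 1 = 1/2.

1/2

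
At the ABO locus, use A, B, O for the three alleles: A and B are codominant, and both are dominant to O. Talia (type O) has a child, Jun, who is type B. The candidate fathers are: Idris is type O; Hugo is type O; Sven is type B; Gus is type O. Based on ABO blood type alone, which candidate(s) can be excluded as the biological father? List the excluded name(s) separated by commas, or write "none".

Idris, Hugo, Gus

A candidate is excluded only if no genotype consistent with his phenotype could produce a type B child with a type O mother.
Idris (type O): no genotype consistent with that phenotype can produce a type-B child with a type-O mother.
Hugo (type O): no genotype consistent with that phenotype can produce a type-B child with a type-O mother.
Gus (type O): no genotype consistent with that phenotype can produce a type-B child with a type-O mother.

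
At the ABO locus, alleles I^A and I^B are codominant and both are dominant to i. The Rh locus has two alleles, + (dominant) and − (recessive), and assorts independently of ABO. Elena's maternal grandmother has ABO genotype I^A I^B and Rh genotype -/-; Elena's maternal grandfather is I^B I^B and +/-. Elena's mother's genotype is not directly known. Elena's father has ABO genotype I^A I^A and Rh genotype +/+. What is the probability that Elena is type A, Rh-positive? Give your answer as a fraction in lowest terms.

Elena's mother's ABO genotype from I^A I^B × I^B I^B: 1/2 I^A I^B, 1/2 I^B I^B.
Crossing each possibility with the father I^A I^A and summing P(type A): 1/2·1/2 + 1/2·0 = 1/4.
Similarly for Rh via the mother's Rh distribution: P(Rh+) = 1.
Independent loci: 1/4 × 1 = 1/4.

1/4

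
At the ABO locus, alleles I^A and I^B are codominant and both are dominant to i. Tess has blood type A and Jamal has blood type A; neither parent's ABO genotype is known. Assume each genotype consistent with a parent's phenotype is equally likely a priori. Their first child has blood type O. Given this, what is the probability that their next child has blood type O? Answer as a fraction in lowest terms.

Possible genotypes: Tess ∈ {I^A I^A, I^A i}; Jamal ∈ {I^A I^A, I^A i}.
Weight each parental genotype pair by prior × P(type-O child):
  I^A i × I^A i: posterior weight 1; P(next child type O) = 1/4.
Weighted sum = 1/4.

1/4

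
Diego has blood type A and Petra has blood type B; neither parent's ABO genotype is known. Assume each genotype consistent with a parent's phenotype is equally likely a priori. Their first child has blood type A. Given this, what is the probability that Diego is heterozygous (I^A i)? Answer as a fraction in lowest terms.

Possible genotypes: Diego ∈ {I^A I^A, I^A i}; Petra ∈ {I^B I^B, I^B i}.
Weight each parental genotype pair by prior × P(type-A child):
  I^A I^A × I^B i: posterior weight 2/3.
  I^A i × I^B i: posterior weight 1/3.
Sum the posterior weight over pairs where Diego is I^A i: 1/3.

1/3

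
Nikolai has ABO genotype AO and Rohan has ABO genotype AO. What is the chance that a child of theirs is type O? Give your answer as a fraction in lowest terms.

1/4

ABO cross AO × AO → offspring phenotypes: 1/4 O, 3/4 A.
So P(type O) = 1/4.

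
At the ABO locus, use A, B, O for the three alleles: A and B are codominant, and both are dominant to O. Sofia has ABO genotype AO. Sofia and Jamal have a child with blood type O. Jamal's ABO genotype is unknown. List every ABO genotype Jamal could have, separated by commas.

AO, BO, OO

For each candidate genotype of Jamal, check whether crossing it with AO can produce every observed child phenotype.
  AA → possible child types {A} ✗
  AB → possible child types {A, B, AB} ✗
  AO → possible child types {O, A} ✓
  BB → possible child types {B, AB} ✗
  BO → possible child types {O, A, B, AB} ✓
  OO → possible child types {O, A} ✓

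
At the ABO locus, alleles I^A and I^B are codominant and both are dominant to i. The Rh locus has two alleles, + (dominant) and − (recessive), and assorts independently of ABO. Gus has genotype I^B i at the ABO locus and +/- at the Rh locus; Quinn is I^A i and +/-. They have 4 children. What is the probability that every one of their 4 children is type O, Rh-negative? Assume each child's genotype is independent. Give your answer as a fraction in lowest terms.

1/65536

ABO cross I^B i × I^A i → 1/4 O, 1/4 A, 1/4 B, 1/4 AB.
Rh cross +/- × +/- → 3/4 Rh+, 1/4 Rh-; so P(type O, Rh-negative) = 1/4 × 1/4 = 1/16 per child.
All 4 independent: (1/16)^4 = 1/65536.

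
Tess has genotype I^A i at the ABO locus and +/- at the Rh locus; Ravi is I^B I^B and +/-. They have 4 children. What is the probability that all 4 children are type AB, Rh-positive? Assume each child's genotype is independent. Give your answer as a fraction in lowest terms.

81/4096

ABO cross I^A i × I^B I^B → 1/2 B, 1/2 AB.
Rh cross +/- × +/- → 3/4 Rh+, 1/4 Rh-; so P(type AB, Rh-positive) = 1/2 × 3/4 = 3/8 per child.
All 4 independent: (3/8)^4 = 81/4096.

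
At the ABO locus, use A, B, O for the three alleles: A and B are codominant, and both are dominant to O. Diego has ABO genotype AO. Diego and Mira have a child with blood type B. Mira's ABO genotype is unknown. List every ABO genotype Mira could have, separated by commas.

For each candidate genotype of Mira, check whether crossing it with AO can produce every observed child phenotype.
  AA → possible child types {A} ✗
  AB → possible child types {A, B, AB} ✓
  AO → possible child types {O, A} ✗
  BB → possible child types {B, AB} ✓
  BO → possible child types {O, A, B, AB} ✓
  OO → possible child types {O, A} ✗

AB, BB, BO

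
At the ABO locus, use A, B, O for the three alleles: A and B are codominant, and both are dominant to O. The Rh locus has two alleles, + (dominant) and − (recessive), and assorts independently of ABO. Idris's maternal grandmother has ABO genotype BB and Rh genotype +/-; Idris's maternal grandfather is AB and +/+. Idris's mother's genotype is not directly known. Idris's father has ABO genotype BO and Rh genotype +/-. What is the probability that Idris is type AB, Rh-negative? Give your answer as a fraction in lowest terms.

Idris's mother's ABO genotype from BB × AB: 1/2 AB, 1/2 BB.
Crossing each possibility with the father BO and summing P(type AB): 1/2·1/4 + 1/2·0 = 1/8.
Similarly for Rh via the mother's Rh distribution: P(Rh-) = 1/8.
Independent loci: 1/8 × 1/8 = 1/64.

1/64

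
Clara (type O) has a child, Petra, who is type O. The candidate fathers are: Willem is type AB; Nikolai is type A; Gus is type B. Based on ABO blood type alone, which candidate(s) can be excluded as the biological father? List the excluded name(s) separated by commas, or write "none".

Willem

A candidate is excluded only if no genotype consistent with his phenotype could produce a type O child with a type O mother.
Willem (type AB): no genotype consistent with that phenotype can produce a type-O child with a type-O mother.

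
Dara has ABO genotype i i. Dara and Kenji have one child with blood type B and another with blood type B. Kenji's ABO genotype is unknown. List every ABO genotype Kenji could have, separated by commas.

I^A I^B, I^B I^B, I^B i

For each candidate genotype of Kenji, check whether crossing it with i i can produce every observed child phenotype.
  I^A I^A → possible child types {A} ✗
  I^A I^B → possible child types {A, B} ✓
  I^A i → possible child types {O, A} ✗
  I^B I^B → possible child types {B} ✓
  I^B i → possible child types {O, B} ✓
  i i → possible child types {O} ✗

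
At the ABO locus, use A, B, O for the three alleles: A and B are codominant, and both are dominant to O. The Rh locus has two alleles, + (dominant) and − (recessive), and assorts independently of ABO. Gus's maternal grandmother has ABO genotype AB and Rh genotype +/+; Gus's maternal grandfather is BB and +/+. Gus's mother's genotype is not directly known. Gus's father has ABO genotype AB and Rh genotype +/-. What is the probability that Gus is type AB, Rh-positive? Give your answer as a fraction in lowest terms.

1/2

Gus's mother's ABO genotype from AB × BB: 1/2 AB, 1/2 BB.
Crossing each possibility with the father AB and summing P(type AB): 1/2·1/2 + 1/2·1/2 = 1/2.
Similarly for Rh via the mother's Rh distribution: P(Rh+) = 1.
Independent loci: 1/2 × 1 = 1/2.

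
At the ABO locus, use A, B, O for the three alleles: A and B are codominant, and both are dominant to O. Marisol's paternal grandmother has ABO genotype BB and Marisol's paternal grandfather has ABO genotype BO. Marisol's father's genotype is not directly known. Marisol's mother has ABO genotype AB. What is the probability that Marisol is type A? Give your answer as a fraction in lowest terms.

Marisol's father's ABO genotype from BB × BO: 1/2 BB, 1/2 BO.
Crossing each possibility with the mother AB and summing P(type A): 1/2·0 + 1/2·1/4 = 1/8.

1/8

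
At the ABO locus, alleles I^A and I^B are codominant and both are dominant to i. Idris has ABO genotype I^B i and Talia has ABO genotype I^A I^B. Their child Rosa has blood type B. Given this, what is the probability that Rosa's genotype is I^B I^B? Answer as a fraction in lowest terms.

Cross I^B i × I^A I^B → 1/4 I^A I^B, 1/4 I^A i, 1/4 I^B I^B, 1/4 I^B i.
Type-B genotypes among offspring: I^B I^B (1/4), I^B i (1/4); total 1/2.
P(I^B I^B | type B) = (1/4) / (1/2) = 1/2.

1/2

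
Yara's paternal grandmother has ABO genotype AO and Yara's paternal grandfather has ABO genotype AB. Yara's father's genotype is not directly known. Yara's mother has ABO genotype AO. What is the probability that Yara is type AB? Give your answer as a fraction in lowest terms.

Yara's father's ABO genotype from AO × AB: 1/4 AA, 1/4 AB, 1/4 AO, 1/4 BO.
Crossing each possibility with the mother AO and summing P(type AB): 1/4·0 + 1/4·1/4 + 1/4·0 + 1/4·1/4 = 1/8.

1/8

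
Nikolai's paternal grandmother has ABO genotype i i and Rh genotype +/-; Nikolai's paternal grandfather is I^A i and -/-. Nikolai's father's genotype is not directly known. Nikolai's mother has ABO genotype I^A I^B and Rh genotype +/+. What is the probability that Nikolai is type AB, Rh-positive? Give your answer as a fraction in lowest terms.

Nikolai's father's ABO genotype from i i × I^A i: 1/2 I^A i, 1/2 i i.
Crossing each possibility with the mother I^A I^B and summing P(type AB): 1/2·1/4 + 1/2·0 = 1/8.
Similarly for Rh via the father's Rh distribution: P(Rh+) = 1.
Independent loci: 1/8 × 1 = 1/8.

1/8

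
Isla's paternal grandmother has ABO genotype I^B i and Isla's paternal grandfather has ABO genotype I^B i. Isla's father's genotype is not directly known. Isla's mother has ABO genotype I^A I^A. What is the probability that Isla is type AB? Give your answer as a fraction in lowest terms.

1/2

Isla's father's ABO genotype from I^B i × I^B i: 1/4 I^B I^B, 1/2 I^B i, 1/4 i i.
Crossing each possibility with the mother I^A I^A and summing P(type AB): 1/4·1 + 1/2·1/2 + 1/4·0 = 1/2.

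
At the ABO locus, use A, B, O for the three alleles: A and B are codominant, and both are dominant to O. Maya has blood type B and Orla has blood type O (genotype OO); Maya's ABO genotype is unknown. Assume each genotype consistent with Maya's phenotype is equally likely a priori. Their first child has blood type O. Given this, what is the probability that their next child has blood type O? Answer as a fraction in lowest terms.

1/2

Possible genotypes: Maya ∈ {BB, BO}; Orla ∈ {OO}.
Weight each parental genotype pair by prior × P(type-O child):
  BO × OO: posterior weight 1; P(next child type O) = 1/2.
Weighted sum = 1/2.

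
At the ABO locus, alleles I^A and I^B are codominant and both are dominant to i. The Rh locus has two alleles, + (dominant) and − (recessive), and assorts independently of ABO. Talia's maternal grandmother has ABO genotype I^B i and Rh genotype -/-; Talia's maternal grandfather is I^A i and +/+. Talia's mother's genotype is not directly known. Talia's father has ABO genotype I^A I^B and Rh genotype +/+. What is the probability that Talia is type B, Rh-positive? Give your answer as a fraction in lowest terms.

Talia's mother's ABO genotype from I^B i × I^A i: 1/4 I^A I^B, 1/4 I^A i, 1/4 I^B i, 1/4 i i.
Crossing each possibility with the father I^A I^B and summing P(type B): 1/4·1/4 + 1/4·1/4 + 1/4·1/2 + 1/4·1/2 = 3/8.
Similarly for Rh via the mother's Rh distribution: P(Rh+) = 1.
Independent loci: 3/8 × 1 = 3/8.

3/8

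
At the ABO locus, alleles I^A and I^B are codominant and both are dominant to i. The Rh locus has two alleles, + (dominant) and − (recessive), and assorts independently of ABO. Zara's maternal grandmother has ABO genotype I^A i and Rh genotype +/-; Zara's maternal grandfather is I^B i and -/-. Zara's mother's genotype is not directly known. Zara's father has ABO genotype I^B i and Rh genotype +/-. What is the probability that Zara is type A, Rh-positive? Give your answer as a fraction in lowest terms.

Zara's mother's ABO genotype from I^A i × I^B i: 1/4 I^A I^B, 1/4 I^A i, 1/4 I^B i, 1/4 i i.
Crossing each possibility with the father I^B i and summing P(type A): 1/4·1/4 + 1/4·1/4 + 1/4·0 + 1/4·0 = 1/8.
Similarly for Rh via the mother's Rh distribution: P(Rh+) = 5/8.
Independent loci: 1/8 × 5/8 = 5/64.

5/64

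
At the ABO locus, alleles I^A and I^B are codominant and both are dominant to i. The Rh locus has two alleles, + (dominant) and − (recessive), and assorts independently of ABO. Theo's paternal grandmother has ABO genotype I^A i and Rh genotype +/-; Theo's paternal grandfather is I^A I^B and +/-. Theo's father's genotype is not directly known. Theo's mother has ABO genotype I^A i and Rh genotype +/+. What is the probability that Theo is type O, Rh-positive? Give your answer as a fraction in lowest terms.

1/8

Theo's father's ABO genotype from I^A i × I^A I^B: 1/4 I^A I^A, 1/4 I^A I^B, 1/4 I^A i, 1/4 I^B i.
Crossing each possibility with the mother I^A i and summing P(type O): 1/4·0 + 1/4·0 + 1/4·1/4 + 1/4·1/4 = 1/8.
Similarly for Rh via the father's Rh distribution: P(Rh+) = 1.
Independent loci: 1/8 × 1 = 1/8.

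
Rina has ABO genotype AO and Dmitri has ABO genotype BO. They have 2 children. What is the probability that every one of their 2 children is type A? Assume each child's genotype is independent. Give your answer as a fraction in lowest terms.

1/16

ABO cross AO × BO → 1/4 O, 1/4 A, 1/4 B, 1/4 AB.
So P(type A) = 1/4 per child.
All 2 independent: (1/4)^2 = 1/16.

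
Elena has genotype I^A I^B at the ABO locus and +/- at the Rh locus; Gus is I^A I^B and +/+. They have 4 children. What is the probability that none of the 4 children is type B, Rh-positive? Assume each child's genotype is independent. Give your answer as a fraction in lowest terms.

81/256

ABO cross I^A I^B × I^A I^B → 1/4 A, 1/4 B, 1/2 AB.
Rh cross +/- × +/+ → 1 Rh+; so P(type B, Rh-positive) = 1/4 × 1 = 1/4 per child.
P(not type B, Rh-positive) = 3/4 for one child; (3/4)^4 = 81/256.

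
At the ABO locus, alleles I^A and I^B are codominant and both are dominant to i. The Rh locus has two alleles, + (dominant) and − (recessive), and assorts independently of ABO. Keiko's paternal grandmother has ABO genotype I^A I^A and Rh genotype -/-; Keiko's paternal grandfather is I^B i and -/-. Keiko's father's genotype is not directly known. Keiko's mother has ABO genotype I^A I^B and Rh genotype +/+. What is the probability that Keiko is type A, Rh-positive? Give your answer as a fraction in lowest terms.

Keiko's father's ABO genotype from I^A I^A × I^B i: 1/2 I^A I^B, 1/2 I^A i.
Crossing each possibility with the mother I^A I^B and summing P(type A): 1/2·1/4 + 1/2·1/2 = 3/8.
Similarly for Rh via the father's Rh distribution: P(Rh+) = 1.
Independent loci: 3/8 × 1 = 3/8.

3/8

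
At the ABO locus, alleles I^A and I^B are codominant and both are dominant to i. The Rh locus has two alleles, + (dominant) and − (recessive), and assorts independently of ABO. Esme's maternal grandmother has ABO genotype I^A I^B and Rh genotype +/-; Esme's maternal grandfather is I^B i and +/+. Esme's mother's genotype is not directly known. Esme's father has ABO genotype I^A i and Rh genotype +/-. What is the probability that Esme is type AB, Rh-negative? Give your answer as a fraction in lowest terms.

Esme's mother's ABO genotype from I^A I^B × I^B i: 1/4 I^A I^B, 1/4 I^A i, 1/4 I^B I^B, 1/4 I^B i.
Crossing each possibility with the father I^A i and summing P(type AB): 1/4·1/4 + 1/4·0 + 1/4·1/2 + 1/4·1/4 = 1/4.
Similarly for Rh via the mother's Rh distribution: P(Rh-) = 1/8.
Independent loci: 1/4 × 1/8 = 1/32.

1/32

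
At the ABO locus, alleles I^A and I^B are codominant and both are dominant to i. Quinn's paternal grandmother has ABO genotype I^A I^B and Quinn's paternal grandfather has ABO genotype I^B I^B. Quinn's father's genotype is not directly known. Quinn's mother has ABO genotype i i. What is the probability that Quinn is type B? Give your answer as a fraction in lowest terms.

Quinn's father's ABO genotype from I^A I^B × I^B I^B: 1/2 I^A I^B, 1/2 I^B I^B.
Crossing each possibility with the mother i i and summing P(type B): 1/2·1/2 + 1/2·1 = 3/4.

3/4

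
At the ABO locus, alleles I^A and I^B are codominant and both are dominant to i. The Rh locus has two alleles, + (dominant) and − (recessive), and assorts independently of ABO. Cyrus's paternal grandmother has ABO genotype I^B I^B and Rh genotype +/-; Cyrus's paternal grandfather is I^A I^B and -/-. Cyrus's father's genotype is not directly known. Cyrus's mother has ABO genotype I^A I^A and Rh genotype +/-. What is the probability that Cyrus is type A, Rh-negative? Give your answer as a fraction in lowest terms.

3/32

Cyrus's father's ABO genotype from I^B I^B × I^A I^B: 1/2 I^A I^B, 1/2 I^B I^B.
Crossing each possibility with the mother I^A I^A and summing P(type A): 1/2·1/2 + 1/2·0 = 1/4.
Similarly for Rh via the father's Rh distribution: P(Rh-) = 3/8.
Independent loci: 1/4 × 3/8 = 3/32.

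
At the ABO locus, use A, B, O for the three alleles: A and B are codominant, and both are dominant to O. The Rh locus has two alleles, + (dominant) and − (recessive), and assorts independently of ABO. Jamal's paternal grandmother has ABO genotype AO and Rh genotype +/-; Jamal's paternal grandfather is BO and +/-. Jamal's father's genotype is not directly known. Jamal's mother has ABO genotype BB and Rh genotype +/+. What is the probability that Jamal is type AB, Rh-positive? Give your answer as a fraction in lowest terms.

1/4

Jamal's father's ABO genotype from AO × BO: 1/4 AB, 1/4 AO, 1/4 BO, 1/4 OO.
Crossing each possibility with the mother BB and summing P(type AB): 1/4·1/2 + 1/4·1/2 + 1/4·0 + 1/4·0 = 1/4.
Similarly for Rh via the father's Rh distribution: P(Rh+) = 1.
Independent loci: 1/4 × 1 = 1/4.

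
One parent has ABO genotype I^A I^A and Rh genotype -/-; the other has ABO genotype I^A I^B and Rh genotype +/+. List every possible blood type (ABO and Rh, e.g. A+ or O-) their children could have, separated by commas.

A+, AB+

Gametes from I^A I^A × I^A I^B give offspring ABO genotypes I^A I^A, I^A I^B, i.e. phenotypes A, AB.
Rh cross -/- × +/+ → phenotypes Rh+.
Combining independently: A+, AB+.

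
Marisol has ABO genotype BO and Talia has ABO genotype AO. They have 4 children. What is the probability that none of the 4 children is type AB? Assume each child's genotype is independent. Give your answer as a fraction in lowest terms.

81/256

ABO cross BO × AO → 1/4 O, 1/4 A, 1/4 B, 1/4 AB.
So P(type AB) = 1/4 per child.
P(not type AB) = 3/4 for one child; (3/4)^4 = 81/256.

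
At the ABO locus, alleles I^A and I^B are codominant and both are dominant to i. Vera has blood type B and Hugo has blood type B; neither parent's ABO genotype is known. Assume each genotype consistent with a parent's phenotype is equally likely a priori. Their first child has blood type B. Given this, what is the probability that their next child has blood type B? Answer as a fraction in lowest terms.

Possible genotypes: Vera ∈ {I^B I^B, I^B i}; Hugo ∈ {I^B I^B, I^B i}.
Weight each parental genotype pair by prior × P(type-B child):
  I^B I^B × I^B I^B: posterior weight 4/15; P(next child type B) = 1.
  I^B I^B × I^B i: posterior weight 4/15; P(next child type B) = 1.
  I^B i × I^B I^B: posterior weight 4/15; P(next child type B) = 1.
  I^B i × I^B i: posterior weight 1/5; P(next child type B) = 3/4.
Weighted sum = 19/20.

19/20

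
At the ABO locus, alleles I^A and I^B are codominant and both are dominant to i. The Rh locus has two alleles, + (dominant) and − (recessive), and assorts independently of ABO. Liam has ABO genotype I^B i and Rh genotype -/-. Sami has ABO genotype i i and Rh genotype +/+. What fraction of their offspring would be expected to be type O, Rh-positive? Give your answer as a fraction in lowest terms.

1/2

ABO cross I^B i × i i → offspring phenotypes: 1/2 O, 1/2 B.
Rh cross -/- × +/+ → 1 Rh+.
Independent loci: P(type O, Rh-positive) = 1/2 × 1 = 1/2.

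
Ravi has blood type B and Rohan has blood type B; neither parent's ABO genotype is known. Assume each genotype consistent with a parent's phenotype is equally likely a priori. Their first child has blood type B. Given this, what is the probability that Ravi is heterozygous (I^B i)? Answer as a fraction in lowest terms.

7/15

Possible genotypes: Ravi ∈ {I^B I^B, I^B i}; Rohan ∈ {I^B I^B, I^B i}.
Weight each parental genotype pair by prior × P(type-B child):
  I^B I^B × I^B I^B: posterior weight 4/15.
  I^B I^B × I^B i: posterior weight 4/15.
  I^B i × I^B I^B: posterior weight 4/15.
  I^B i × I^B i: posterior weight 1/5.
Sum the posterior weight over pairs where Ravi is I^B i: 7/15.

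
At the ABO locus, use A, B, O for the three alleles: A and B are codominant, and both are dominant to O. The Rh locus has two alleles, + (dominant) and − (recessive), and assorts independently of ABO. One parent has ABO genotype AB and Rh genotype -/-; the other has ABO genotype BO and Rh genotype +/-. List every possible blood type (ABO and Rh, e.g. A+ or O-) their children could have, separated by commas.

A+, A-, B+, B-, AB+, AB-

Gametes from AB × BO give offspring ABO genotypes AB, AO, BB, BO, i.e. phenotypes A, B, AB.
Rh cross -/- × +/- → phenotypes Rh+, Rh-.
Combining independently: A+, A-, B+, B-, AB+, AB-.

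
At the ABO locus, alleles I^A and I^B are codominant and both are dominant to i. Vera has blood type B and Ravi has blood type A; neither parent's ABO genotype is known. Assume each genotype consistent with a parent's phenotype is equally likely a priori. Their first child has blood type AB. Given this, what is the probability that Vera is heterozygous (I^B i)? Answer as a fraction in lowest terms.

1/3

Possible genotypes: Vera ∈ {I^B I^B, I^B i}; Ravi ∈ {I^A I^A, I^A i}.
Weight each parental genotype pair by prior × P(type-AB child):
  I^B I^B × I^A I^A: posterior weight 4/9.
  I^B I^B × I^A i: posterior weight 2/9.
  I^B i × I^A I^A: posterior weight 2/9.
  I^B i × I^A i: posterior weight 1/9.
Sum the posterior weight over pairs where Vera is I^B i: 1/3.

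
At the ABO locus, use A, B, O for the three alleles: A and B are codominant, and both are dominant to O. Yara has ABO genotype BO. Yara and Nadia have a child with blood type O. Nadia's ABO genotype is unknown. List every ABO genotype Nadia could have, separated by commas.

AO, BO, OO

For each candidate genotype of Nadia, check whether crossing it with BO can produce every observed child phenotype.
  AA → possible child types {A, AB} ✗
  AB → possible child types {A, B, AB} ✗
  AO → possible child types {O, A, B, AB} ✓
  BB → possible child types {B} ✗
  BO → possible child types {O, B} ✓
  OO → possible child types {O, B} ✓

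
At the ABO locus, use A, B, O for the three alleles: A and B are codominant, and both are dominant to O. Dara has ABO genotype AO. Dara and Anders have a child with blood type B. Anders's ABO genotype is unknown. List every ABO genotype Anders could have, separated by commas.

For each candidate genotype of Anders, check whether crossing it with AO can produce every observed child phenotype.
  AA → possible child types {A} ✗
  AB → possible child types {A, B, AB} ✓
  AO → possible child types {O, A} ✗
  BB → possible child types {B, AB} ✓
  BO → possible child types {O, A, B, AB} ✓
  OO → possible child types {O, A} ✗

AB, BB, BO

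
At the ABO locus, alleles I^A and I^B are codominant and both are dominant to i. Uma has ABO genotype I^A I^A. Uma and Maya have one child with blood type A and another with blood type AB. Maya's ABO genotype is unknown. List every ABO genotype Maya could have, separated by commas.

For each candidate genotype of Maya, check whether crossing it with I^A I^A can produce every observed child phenotype.
  I^A I^A → possible child types {A} ✗
  I^A I^B → possible child types {A, AB} ✓
  I^A i → possible child types {A} ✗
  I^B I^B → possible child types {AB} ✗
  I^B i → possible child types {A, AB} ✓
  i i → possible child types {A} ✗

I^A I^B, I^B i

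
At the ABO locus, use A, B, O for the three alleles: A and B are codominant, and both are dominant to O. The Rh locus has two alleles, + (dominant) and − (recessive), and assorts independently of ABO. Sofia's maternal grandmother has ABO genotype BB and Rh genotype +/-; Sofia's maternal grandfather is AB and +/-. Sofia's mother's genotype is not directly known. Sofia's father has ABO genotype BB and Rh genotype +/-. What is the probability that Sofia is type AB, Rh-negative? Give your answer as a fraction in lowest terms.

1/16

Sofia's mother's ABO genotype from BB × AB: 1/2 AB, 1/2 BB.
Crossing each possibility with the father BB and summing P(type AB): 1/2·1/2 + 1/2·0 = 1/4.
Similarly for Rh via the mother's Rh distribution: P(Rh-) = 1/4.
Independent loci: 1/4 × 1/4 = 1/16.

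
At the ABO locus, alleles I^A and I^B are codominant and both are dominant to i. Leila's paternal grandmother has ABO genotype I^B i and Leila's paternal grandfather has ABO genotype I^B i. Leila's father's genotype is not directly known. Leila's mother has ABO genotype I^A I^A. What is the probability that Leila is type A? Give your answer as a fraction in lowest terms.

Leila's father's ABO genotype from I^B i × I^B i: 1/4 I^B I^B, 1/2 I^B i, 1/4 i i.
Crossing each possibility with the mother I^A I^A and summing P(type A): 1/4·0 + 1/2·1/2 + 1/4·1 = 1/2.

1/2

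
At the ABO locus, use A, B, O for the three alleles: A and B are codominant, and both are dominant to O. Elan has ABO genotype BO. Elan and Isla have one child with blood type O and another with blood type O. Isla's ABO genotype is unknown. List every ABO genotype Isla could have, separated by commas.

For each candidate genotype of Isla, check whether crossing it with BO can produce every observed child phenotype.
  AA → possible child types {A, AB} ✗
  AB → possible child types {A, B, AB} ✗
  AO → possible child types {O, A, B, AB} ✓
  BB → possible child types {B} ✗
  BO → possible child types {O, B} ✓
  OO → possible child types {O, B} ✓

AO, BO, OO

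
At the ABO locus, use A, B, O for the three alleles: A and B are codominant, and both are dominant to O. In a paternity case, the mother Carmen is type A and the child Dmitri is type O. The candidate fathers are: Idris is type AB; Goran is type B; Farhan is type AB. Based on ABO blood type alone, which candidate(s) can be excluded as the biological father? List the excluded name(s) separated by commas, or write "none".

A candidate is excluded only if no genotype consistent with his phenotype could produce a type O child with a type A mother.
Idris (type AB): no genotype consistent with that phenotype can produce a type-O child with a type-A mother.
Farhan (type AB): no genotype consistent with that phenotype can produce a type-O child with a type-A mother.

Idris, Farhan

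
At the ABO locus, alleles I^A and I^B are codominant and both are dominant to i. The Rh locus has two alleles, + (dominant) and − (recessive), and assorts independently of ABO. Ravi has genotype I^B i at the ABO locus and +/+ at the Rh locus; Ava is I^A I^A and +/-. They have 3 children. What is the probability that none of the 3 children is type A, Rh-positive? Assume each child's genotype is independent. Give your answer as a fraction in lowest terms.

1/8

ABO cross I^B i × I^A I^A → 1/2 A, 1/2 AB.
Rh cross +/+ × +/- → 1 Rh+; so P(type A, Rh-positive) = 1/2 × 1 = 1/2 per child.
P(not type A, Rh-positive) = 1/2 for one child; (1/2)^3 = 1/8.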